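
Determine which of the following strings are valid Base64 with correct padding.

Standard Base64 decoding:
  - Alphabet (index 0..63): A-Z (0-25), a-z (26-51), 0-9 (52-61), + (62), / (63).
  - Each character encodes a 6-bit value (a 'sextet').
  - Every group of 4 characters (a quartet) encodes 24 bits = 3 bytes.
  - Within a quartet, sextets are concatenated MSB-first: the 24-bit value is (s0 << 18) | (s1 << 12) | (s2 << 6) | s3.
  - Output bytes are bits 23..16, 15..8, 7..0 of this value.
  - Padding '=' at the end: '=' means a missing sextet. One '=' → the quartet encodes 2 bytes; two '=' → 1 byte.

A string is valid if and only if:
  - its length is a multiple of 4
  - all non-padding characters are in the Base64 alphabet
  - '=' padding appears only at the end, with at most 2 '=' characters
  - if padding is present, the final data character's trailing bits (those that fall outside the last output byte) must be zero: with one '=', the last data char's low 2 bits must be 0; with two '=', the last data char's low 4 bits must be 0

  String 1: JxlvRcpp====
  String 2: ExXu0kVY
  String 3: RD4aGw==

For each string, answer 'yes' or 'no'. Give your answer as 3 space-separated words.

String 1: 'JxlvRcpp====' → invalid (4 pad chars (max 2))
String 2: 'ExXu0kVY' → valid
String 3: 'RD4aGw==' → valid

Answer: no yes yes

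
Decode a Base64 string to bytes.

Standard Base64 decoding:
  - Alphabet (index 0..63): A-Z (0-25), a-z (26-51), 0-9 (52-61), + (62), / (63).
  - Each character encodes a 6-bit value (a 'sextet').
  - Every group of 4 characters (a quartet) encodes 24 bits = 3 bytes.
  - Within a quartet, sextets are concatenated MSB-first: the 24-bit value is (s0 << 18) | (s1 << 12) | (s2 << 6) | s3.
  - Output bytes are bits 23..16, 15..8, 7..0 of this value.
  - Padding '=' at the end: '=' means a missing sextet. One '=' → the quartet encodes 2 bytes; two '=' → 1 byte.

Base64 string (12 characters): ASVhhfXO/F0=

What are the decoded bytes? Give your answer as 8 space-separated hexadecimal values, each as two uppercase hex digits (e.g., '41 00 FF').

Answer: 01 25 61 85 F5 CE FC 5D

Derivation:
After char 0 ('A'=0): chars_in_quartet=1 acc=0x0 bytes_emitted=0
After char 1 ('S'=18): chars_in_quartet=2 acc=0x12 bytes_emitted=0
After char 2 ('V'=21): chars_in_quartet=3 acc=0x495 bytes_emitted=0
After char 3 ('h'=33): chars_in_quartet=4 acc=0x12561 -> emit 01 25 61, reset; bytes_emitted=3
After char 4 ('h'=33): chars_in_quartet=1 acc=0x21 bytes_emitted=3
After char 5 ('f'=31): chars_in_quartet=2 acc=0x85F bytes_emitted=3
After char 6 ('X'=23): chars_in_quartet=3 acc=0x217D7 bytes_emitted=3
After char 7 ('O'=14): chars_in_quartet=4 acc=0x85F5CE -> emit 85 F5 CE, reset; bytes_emitted=6
After char 8 ('/'=63): chars_in_quartet=1 acc=0x3F bytes_emitted=6
After char 9 ('F'=5): chars_in_quartet=2 acc=0xFC5 bytes_emitted=6
After char 10 ('0'=52): chars_in_quartet=3 acc=0x3F174 bytes_emitted=6
Padding '=': partial quartet acc=0x3F174 -> emit FC 5D; bytes_emitted=8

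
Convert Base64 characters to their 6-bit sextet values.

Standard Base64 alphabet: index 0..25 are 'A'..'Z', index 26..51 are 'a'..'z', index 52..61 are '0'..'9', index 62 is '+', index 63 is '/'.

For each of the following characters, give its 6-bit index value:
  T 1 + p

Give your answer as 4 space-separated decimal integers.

Answer: 19 53 62 41

Derivation:
'T': A..Z range, ord('T') − ord('A') = 19
'1': 0..9 range, 52 + ord('1') − ord('0') = 53
'+': index 62
'p': a..z range, 26 + ord('p') − ord('a') = 41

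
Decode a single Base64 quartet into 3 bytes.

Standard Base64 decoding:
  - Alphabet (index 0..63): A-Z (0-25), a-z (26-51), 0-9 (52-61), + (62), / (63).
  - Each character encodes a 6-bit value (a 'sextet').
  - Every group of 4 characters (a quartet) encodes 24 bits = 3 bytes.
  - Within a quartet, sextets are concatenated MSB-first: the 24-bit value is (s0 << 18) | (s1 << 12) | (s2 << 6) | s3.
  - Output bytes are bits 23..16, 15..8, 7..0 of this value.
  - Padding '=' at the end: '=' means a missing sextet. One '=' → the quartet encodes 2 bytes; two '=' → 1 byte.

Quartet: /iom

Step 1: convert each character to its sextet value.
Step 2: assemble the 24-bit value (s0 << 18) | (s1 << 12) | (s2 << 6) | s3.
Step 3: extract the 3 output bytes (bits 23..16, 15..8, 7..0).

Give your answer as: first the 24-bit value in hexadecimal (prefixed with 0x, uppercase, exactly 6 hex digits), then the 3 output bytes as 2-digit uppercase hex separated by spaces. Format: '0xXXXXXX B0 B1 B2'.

Answer: 0xFE2A26 FE 2A 26

Derivation:
Sextets: /=63, i=34, o=40, m=38
24-bit: (63<<18) | (34<<12) | (40<<6) | 38
      = 0xFC0000 | 0x022000 | 0x000A00 | 0x000026
      = 0xFE2A26
Bytes: (v>>16)&0xFF=FE, (v>>8)&0xFF=2A, v&0xFF=26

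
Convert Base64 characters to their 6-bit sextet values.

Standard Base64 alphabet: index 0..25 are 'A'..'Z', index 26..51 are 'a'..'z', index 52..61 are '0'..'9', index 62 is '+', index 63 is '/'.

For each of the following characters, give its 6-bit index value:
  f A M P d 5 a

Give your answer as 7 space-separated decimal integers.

Answer: 31 0 12 15 29 57 26

Derivation:
'f': a..z range, 26 + ord('f') − ord('a') = 31
'A': A..Z range, ord('A') − ord('A') = 0
'M': A..Z range, ord('M') − ord('A') = 12
'P': A..Z range, ord('P') − ord('A') = 15
'd': a..z range, 26 + ord('d') − ord('a') = 29
'5': 0..9 range, 52 + ord('5') − ord('0') = 57
'a': a..z range, 26 + ord('a') − ord('a') = 26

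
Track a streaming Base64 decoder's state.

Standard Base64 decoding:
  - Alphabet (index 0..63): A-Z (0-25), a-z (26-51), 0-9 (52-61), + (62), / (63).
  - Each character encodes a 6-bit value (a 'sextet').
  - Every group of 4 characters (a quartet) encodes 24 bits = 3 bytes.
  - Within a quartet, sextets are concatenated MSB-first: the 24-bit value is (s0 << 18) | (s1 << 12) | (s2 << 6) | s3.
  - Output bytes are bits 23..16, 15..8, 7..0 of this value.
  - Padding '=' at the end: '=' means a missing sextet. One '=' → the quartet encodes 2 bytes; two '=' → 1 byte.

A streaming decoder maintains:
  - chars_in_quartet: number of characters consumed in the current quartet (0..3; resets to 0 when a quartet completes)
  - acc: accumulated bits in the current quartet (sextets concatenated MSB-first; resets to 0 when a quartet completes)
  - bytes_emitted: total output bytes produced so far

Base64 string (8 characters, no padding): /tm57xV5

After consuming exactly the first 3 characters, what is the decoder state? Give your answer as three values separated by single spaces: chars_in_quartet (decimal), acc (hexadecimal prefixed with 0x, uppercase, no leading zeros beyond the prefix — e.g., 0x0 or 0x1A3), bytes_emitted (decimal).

Answer: 3 0x3FB66 0

Derivation:
After char 0 ('/'=63): chars_in_quartet=1 acc=0x3F bytes_emitted=0
After char 1 ('t'=45): chars_in_quartet=2 acc=0xFED bytes_emitted=0
After char 2 ('m'=38): chars_in_quartet=3 acc=0x3FB66 bytes_emitted=0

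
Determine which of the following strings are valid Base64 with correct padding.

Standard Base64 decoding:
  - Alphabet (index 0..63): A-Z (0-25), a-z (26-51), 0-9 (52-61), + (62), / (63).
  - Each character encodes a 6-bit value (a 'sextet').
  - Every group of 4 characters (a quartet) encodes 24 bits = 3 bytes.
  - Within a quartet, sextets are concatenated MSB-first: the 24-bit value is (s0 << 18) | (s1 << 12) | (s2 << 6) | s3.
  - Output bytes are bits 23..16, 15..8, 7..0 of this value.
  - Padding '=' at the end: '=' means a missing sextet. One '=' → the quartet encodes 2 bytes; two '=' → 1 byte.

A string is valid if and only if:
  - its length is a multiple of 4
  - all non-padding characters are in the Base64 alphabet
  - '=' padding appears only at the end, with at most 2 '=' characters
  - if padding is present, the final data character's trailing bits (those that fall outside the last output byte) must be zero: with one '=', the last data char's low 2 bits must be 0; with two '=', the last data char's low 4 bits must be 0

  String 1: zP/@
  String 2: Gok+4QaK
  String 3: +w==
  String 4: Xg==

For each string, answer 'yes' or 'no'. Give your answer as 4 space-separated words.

Answer: no yes yes yes

Derivation:
String 1: 'zP/@' → invalid (bad char(s): ['@'])
String 2: 'Gok+4QaK' → valid
String 3: '+w==' → valid
String 4: 'Xg==' → valid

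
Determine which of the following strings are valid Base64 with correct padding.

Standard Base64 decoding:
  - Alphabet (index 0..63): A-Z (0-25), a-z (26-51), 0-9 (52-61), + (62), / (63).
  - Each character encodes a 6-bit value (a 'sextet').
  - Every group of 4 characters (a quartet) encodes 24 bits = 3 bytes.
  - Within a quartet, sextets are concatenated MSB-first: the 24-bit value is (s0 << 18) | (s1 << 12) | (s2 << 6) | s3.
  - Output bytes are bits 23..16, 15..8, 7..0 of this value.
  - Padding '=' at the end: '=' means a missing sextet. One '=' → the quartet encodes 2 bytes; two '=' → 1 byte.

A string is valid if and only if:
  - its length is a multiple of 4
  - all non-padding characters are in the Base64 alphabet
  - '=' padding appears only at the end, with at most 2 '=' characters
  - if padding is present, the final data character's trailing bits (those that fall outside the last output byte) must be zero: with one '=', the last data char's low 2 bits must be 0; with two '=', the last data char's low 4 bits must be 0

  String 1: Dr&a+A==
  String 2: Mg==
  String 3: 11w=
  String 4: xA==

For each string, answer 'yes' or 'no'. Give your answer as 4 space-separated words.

Answer: no yes yes yes

Derivation:
String 1: 'Dr&a+A==' → invalid (bad char(s): ['&'])
String 2: 'Mg==' → valid
String 3: '11w=' → valid
String 4: 'xA==' → valid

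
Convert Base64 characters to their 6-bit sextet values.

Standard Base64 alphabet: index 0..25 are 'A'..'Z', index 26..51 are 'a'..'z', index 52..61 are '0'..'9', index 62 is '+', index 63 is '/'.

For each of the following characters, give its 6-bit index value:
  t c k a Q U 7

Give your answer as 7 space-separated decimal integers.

Answer: 45 28 36 26 16 20 59

Derivation:
't': a..z range, 26 + ord('t') − ord('a') = 45
'c': a..z range, 26 + ord('c') − ord('a') = 28
'k': a..z range, 26 + ord('k') − ord('a') = 36
'a': a..z range, 26 + ord('a') − ord('a') = 26
'Q': A..Z range, ord('Q') − ord('A') = 16
'U': A..Z range, ord('U') − ord('A') = 20
'7': 0..9 range, 52 + ord('7') − ord('0') = 59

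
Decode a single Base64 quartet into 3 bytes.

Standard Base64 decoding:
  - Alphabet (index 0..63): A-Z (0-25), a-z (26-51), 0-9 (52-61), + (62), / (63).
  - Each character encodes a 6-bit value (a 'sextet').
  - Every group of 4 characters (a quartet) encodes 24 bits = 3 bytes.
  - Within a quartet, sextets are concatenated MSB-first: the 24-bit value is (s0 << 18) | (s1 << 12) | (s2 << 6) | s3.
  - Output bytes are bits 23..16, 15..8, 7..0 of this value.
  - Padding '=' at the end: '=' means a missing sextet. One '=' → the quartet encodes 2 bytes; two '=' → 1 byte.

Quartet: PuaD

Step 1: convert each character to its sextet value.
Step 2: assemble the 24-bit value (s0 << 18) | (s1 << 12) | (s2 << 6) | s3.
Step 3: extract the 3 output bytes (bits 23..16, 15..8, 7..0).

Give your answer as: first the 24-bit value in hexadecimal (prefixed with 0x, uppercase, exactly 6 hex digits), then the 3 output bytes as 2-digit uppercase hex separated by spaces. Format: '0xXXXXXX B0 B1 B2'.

Sextets: P=15, u=46, a=26, D=3
24-bit: (15<<18) | (46<<12) | (26<<6) | 3
      = 0x3C0000 | 0x02E000 | 0x000680 | 0x000003
      = 0x3EE683
Bytes: (v>>16)&0xFF=3E, (v>>8)&0xFF=E6, v&0xFF=83

Answer: 0x3EE683 3E E6 83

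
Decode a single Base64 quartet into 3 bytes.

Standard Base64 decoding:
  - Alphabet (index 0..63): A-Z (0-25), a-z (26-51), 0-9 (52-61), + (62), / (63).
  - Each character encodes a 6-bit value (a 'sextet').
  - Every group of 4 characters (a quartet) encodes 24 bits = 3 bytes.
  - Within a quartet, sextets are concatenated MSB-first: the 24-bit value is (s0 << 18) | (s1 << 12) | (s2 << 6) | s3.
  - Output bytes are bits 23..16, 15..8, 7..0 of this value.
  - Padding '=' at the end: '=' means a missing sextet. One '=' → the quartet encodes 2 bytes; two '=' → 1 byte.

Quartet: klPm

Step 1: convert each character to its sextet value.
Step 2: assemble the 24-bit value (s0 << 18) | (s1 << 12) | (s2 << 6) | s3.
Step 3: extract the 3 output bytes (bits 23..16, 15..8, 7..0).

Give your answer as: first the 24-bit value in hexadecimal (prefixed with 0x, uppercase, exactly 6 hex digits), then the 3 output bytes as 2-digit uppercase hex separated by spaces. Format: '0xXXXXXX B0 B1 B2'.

Answer: 0x9253E6 92 53 E6

Derivation:
Sextets: k=36, l=37, P=15, m=38
24-bit: (36<<18) | (37<<12) | (15<<6) | 38
      = 0x900000 | 0x025000 | 0x0003C0 | 0x000026
      = 0x9253E6
Bytes: (v>>16)&0xFF=92, (v>>8)&0xFF=53, v&0xFF=E6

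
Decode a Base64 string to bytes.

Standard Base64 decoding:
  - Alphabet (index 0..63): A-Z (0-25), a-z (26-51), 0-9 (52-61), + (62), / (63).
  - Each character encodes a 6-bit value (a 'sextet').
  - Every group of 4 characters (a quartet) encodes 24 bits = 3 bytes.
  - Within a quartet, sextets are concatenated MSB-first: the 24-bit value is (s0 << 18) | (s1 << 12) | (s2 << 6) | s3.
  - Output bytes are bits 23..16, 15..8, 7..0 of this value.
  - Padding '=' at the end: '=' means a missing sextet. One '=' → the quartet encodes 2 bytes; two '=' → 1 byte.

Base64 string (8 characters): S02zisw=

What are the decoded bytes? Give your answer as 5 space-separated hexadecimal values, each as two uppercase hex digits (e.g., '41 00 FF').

After char 0 ('S'=18): chars_in_quartet=1 acc=0x12 bytes_emitted=0
After char 1 ('0'=52): chars_in_quartet=2 acc=0x4B4 bytes_emitted=0
After char 2 ('2'=54): chars_in_quartet=3 acc=0x12D36 bytes_emitted=0
After char 3 ('z'=51): chars_in_quartet=4 acc=0x4B4DB3 -> emit 4B 4D B3, reset; bytes_emitted=3
After char 4 ('i'=34): chars_in_quartet=1 acc=0x22 bytes_emitted=3
After char 5 ('s'=44): chars_in_quartet=2 acc=0x8AC bytes_emitted=3
After char 6 ('w'=48): chars_in_quartet=3 acc=0x22B30 bytes_emitted=3
Padding '=': partial quartet acc=0x22B30 -> emit 8A CC; bytes_emitted=5

Answer: 4B 4D B3 8A CC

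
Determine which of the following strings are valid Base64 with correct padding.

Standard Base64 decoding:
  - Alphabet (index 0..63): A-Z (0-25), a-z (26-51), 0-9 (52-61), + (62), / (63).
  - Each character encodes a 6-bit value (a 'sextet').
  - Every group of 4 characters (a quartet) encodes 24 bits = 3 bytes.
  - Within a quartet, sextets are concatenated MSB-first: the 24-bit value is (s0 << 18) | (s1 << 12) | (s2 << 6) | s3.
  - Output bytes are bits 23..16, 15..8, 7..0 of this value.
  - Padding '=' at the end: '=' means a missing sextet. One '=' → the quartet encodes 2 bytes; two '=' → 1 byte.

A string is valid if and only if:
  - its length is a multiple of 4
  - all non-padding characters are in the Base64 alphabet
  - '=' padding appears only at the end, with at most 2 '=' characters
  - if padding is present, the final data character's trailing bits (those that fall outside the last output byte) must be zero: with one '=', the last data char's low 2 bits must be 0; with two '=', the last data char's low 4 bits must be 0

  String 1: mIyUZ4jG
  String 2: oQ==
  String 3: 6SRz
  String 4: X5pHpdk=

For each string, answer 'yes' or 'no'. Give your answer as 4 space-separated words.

Answer: yes yes yes yes

Derivation:
String 1: 'mIyUZ4jG' → valid
String 2: 'oQ==' → valid
String 3: '6SRz' → valid
String 4: 'X5pHpdk=' → valid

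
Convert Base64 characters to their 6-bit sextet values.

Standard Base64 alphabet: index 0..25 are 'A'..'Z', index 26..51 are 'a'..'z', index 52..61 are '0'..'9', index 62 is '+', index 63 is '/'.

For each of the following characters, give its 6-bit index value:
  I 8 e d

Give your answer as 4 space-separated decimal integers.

'I': A..Z range, ord('I') − ord('A') = 8
'8': 0..9 range, 52 + ord('8') − ord('0') = 60
'e': a..z range, 26 + ord('e') − ord('a') = 30
'd': a..z range, 26 + ord('d') − ord('a') = 29

Answer: 8 60 30 29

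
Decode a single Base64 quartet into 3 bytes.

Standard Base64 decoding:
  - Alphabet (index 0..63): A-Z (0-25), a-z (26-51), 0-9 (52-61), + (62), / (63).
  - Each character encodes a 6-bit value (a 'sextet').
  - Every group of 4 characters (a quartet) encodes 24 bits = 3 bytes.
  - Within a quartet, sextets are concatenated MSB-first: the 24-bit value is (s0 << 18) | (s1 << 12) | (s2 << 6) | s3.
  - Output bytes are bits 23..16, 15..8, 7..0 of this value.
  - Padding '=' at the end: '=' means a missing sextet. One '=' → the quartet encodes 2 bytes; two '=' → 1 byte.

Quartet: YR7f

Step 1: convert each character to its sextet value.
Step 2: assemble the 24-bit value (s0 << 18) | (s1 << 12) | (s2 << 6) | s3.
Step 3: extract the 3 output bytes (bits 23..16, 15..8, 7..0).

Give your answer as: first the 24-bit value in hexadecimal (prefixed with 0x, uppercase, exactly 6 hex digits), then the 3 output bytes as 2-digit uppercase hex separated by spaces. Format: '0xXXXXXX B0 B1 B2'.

Answer: 0x611EDF 61 1E DF

Derivation:
Sextets: Y=24, R=17, 7=59, f=31
24-bit: (24<<18) | (17<<12) | (59<<6) | 31
      = 0x600000 | 0x011000 | 0x000EC0 | 0x00001F
      = 0x611EDF
Bytes: (v>>16)&0xFF=61, (v>>8)&0xFF=1E, v&0xFF=DF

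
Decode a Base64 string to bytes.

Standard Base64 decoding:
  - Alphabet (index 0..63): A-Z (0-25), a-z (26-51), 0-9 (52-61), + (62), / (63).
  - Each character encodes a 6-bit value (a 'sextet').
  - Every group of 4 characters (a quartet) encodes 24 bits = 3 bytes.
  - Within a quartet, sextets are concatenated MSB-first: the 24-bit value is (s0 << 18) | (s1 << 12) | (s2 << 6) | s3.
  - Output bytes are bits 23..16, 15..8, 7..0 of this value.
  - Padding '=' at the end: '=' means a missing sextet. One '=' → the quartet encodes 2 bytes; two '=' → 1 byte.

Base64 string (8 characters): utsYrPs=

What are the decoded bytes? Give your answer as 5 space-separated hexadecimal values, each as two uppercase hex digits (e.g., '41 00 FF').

After char 0 ('u'=46): chars_in_quartet=1 acc=0x2E bytes_emitted=0
After char 1 ('t'=45): chars_in_quartet=2 acc=0xBAD bytes_emitted=0
After char 2 ('s'=44): chars_in_quartet=3 acc=0x2EB6C bytes_emitted=0
After char 3 ('Y'=24): chars_in_quartet=4 acc=0xBADB18 -> emit BA DB 18, reset; bytes_emitted=3
After char 4 ('r'=43): chars_in_quartet=1 acc=0x2B bytes_emitted=3
After char 5 ('P'=15): chars_in_quartet=2 acc=0xACF bytes_emitted=3
After char 6 ('s'=44): chars_in_quartet=3 acc=0x2B3EC bytes_emitted=3
Padding '=': partial quartet acc=0x2B3EC -> emit AC FB; bytes_emitted=5

Answer: BA DB 18 AC FB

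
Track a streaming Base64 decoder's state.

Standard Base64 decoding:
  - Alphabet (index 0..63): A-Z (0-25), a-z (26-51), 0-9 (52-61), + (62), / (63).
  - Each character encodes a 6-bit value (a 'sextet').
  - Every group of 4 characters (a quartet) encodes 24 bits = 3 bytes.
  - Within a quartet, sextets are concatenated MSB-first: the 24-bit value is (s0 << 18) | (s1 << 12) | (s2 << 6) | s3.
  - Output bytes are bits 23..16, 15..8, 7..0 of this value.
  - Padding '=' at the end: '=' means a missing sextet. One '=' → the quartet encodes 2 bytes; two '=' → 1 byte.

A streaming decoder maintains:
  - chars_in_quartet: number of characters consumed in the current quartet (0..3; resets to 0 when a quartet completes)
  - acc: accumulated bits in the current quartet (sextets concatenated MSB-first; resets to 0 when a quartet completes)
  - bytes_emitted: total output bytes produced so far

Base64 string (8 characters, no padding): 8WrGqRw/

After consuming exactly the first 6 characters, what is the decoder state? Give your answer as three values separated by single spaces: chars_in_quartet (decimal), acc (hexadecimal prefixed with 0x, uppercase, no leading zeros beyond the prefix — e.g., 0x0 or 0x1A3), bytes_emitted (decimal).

Answer: 2 0xA91 3

Derivation:
After char 0 ('8'=60): chars_in_quartet=1 acc=0x3C bytes_emitted=0
After char 1 ('W'=22): chars_in_quartet=2 acc=0xF16 bytes_emitted=0
After char 2 ('r'=43): chars_in_quartet=3 acc=0x3C5AB bytes_emitted=0
After char 3 ('G'=6): chars_in_quartet=4 acc=0xF16AC6 -> emit F1 6A C6, reset; bytes_emitted=3
After char 4 ('q'=42): chars_in_quartet=1 acc=0x2A bytes_emitted=3
After char 5 ('R'=17): chars_in_quartet=2 acc=0xA91 bytes_emitted=3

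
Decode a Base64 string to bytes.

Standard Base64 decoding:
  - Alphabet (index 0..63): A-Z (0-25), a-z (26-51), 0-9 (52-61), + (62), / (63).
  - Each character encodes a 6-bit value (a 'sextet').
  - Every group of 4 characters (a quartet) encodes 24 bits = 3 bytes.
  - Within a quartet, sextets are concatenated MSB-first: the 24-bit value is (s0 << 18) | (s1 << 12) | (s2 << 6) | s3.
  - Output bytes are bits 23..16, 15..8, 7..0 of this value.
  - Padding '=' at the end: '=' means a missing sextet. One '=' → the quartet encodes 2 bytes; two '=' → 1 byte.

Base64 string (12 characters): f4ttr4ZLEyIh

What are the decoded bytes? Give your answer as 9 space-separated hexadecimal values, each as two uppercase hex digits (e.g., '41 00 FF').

After char 0 ('f'=31): chars_in_quartet=1 acc=0x1F bytes_emitted=0
After char 1 ('4'=56): chars_in_quartet=2 acc=0x7F8 bytes_emitted=0
After char 2 ('t'=45): chars_in_quartet=3 acc=0x1FE2D bytes_emitted=0
After char 3 ('t'=45): chars_in_quartet=4 acc=0x7F8B6D -> emit 7F 8B 6D, reset; bytes_emitted=3
After char 4 ('r'=43): chars_in_quartet=1 acc=0x2B bytes_emitted=3
After char 5 ('4'=56): chars_in_quartet=2 acc=0xAF8 bytes_emitted=3
After char 6 ('Z'=25): chars_in_quartet=3 acc=0x2BE19 bytes_emitted=3
After char 7 ('L'=11): chars_in_quartet=4 acc=0xAF864B -> emit AF 86 4B, reset; bytes_emitted=6
After char 8 ('E'=4): chars_in_quartet=1 acc=0x4 bytes_emitted=6
After char 9 ('y'=50): chars_in_quartet=2 acc=0x132 bytes_emitted=6
After char 10 ('I'=8): chars_in_quartet=3 acc=0x4C88 bytes_emitted=6
After char 11 ('h'=33): chars_in_quartet=4 acc=0x132221 -> emit 13 22 21, reset; bytes_emitted=9

Answer: 7F 8B 6D AF 86 4B 13 22 21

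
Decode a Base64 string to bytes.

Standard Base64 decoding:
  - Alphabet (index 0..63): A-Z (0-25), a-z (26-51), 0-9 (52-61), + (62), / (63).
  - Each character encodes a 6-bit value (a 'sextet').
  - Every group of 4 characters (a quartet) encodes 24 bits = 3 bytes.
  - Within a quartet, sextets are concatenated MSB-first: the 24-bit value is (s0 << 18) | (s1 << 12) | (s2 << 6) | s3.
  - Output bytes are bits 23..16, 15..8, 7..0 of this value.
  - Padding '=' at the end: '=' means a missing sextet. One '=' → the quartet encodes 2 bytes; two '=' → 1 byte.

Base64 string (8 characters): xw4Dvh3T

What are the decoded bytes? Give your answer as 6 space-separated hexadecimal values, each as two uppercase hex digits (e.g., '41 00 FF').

Answer: C7 0E 03 BE 1D D3

Derivation:
After char 0 ('x'=49): chars_in_quartet=1 acc=0x31 bytes_emitted=0
After char 1 ('w'=48): chars_in_quartet=2 acc=0xC70 bytes_emitted=0
After char 2 ('4'=56): chars_in_quartet=3 acc=0x31C38 bytes_emitted=0
After char 3 ('D'=3): chars_in_quartet=4 acc=0xC70E03 -> emit C7 0E 03, reset; bytes_emitted=3
After char 4 ('v'=47): chars_in_quartet=1 acc=0x2F bytes_emitted=3
After char 5 ('h'=33): chars_in_quartet=2 acc=0xBE1 bytes_emitted=3
After char 6 ('3'=55): chars_in_quartet=3 acc=0x2F877 bytes_emitted=3
After char 7 ('T'=19): chars_in_quartet=4 acc=0xBE1DD3 -> emit BE 1D D3, reset; bytes_emitted=6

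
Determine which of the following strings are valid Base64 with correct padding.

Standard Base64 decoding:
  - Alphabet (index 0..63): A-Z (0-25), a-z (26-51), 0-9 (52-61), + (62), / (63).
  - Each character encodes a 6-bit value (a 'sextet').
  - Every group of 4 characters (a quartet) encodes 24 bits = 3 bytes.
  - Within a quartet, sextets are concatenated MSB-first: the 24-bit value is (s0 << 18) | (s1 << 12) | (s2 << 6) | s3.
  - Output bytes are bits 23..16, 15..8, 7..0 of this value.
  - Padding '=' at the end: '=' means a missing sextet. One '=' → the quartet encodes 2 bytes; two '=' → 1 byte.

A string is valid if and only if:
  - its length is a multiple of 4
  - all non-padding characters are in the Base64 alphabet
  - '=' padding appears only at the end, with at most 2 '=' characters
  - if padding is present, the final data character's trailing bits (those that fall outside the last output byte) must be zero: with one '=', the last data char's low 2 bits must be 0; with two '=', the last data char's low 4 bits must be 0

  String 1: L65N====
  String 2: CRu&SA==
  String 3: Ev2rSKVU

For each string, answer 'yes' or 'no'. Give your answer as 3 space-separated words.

String 1: 'L65N====' → invalid (4 pad chars (max 2))
String 2: 'CRu&SA==' → invalid (bad char(s): ['&'])
String 3: 'Ev2rSKVU' → valid

Answer: no no yes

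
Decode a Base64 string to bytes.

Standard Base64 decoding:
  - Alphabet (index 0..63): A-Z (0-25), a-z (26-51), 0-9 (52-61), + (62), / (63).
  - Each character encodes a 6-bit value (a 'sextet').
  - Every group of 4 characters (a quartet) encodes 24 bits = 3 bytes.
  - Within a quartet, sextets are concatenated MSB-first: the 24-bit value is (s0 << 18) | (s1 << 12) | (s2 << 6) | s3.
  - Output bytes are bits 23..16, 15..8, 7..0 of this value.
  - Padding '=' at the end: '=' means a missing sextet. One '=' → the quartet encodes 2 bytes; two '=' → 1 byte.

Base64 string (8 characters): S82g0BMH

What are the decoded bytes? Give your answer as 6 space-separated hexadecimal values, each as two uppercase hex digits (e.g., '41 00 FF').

After char 0 ('S'=18): chars_in_quartet=1 acc=0x12 bytes_emitted=0
After char 1 ('8'=60): chars_in_quartet=2 acc=0x4BC bytes_emitted=0
After char 2 ('2'=54): chars_in_quartet=3 acc=0x12F36 bytes_emitted=0
After char 3 ('g'=32): chars_in_quartet=4 acc=0x4BCDA0 -> emit 4B CD A0, reset; bytes_emitted=3
After char 4 ('0'=52): chars_in_quartet=1 acc=0x34 bytes_emitted=3
After char 5 ('B'=1): chars_in_quartet=2 acc=0xD01 bytes_emitted=3
After char 6 ('M'=12): chars_in_quartet=3 acc=0x3404C bytes_emitted=3
After char 7 ('H'=7): chars_in_quartet=4 acc=0xD01307 -> emit D0 13 07, reset; bytes_emitted=6

Answer: 4B CD A0 D0 13 07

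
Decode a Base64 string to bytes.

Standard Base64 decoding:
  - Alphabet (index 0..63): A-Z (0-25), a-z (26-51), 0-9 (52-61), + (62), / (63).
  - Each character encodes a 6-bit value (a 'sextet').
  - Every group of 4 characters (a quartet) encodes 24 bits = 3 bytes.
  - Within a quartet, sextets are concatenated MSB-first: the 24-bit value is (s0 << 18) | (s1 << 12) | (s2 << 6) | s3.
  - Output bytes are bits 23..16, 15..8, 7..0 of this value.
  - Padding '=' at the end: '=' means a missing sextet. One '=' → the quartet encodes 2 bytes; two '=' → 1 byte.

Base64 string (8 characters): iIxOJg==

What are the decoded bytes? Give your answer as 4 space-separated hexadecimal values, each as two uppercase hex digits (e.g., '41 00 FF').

Answer: 88 8C 4E 26

Derivation:
After char 0 ('i'=34): chars_in_quartet=1 acc=0x22 bytes_emitted=0
After char 1 ('I'=8): chars_in_quartet=2 acc=0x888 bytes_emitted=0
After char 2 ('x'=49): chars_in_quartet=3 acc=0x22231 bytes_emitted=0
After char 3 ('O'=14): chars_in_quartet=4 acc=0x888C4E -> emit 88 8C 4E, reset; bytes_emitted=3
After char 4 ('J'=9): chars_in_quartet=1 acc=0x9 bytes_emitted=3
After char 5 ('g'=32): chars_in_quartet=2 acc=0x260 bytes_emitted=3
Padding '==': partial quartet acc=0x260 -> emit 26; bytes_emitted=4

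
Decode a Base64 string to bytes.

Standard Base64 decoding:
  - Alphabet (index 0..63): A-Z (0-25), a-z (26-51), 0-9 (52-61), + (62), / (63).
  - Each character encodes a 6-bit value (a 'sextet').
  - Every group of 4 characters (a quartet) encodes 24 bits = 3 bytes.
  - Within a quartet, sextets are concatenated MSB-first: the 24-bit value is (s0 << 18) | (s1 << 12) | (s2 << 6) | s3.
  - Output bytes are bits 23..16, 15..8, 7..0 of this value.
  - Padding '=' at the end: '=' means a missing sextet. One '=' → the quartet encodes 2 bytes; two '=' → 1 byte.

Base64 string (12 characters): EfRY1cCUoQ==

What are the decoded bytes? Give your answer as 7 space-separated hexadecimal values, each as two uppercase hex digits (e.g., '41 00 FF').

Answer: 11 F4 58 D5 C0 94 A1

Derivation:
After char 0 ('E'=4): chars_in_quartet=1 acc=0x4 bytes_emitted=0
After char 1 ('f'=31): chars_in_quartet=2 acc=0x11F bytes_emitted=0
After char 2 ('R'=17): chars_in_quartet=3 acc=0x47D1 bytes_emitted=0
After char 3 ('Y'=24): chars_in_quartet=4 acc=0x11F458 -> emit 11 F4 58, reset; bytes_emitted=3
After char 4 ('1'=53): chars_in_quartet=1 acc=0x35 bytes_emitted=3
After char 5 ('c'=28): chars_in_quartet=2 acc=0xD5C bytes_emitted=3
After char 6 ('C'=2): chars_in_quartet=3 acc=0x35702 bytes_emitted=3
After char 7 ('U'=20): chars_in_quartet=4 acc=0xD5C094 -> emit D5 C0 94, reset; bytes_emitted=6
After char 8 ('o'=40): chars_in_quartet=1 acc=0x28 bytes_emitted=6
After char 9 ('Q'=16): chars_in_quartet=2 acc=0xA10 bytes_emitted=6
Padding '==': partial quartet acc=0xA10 -> emit A1; bytes_emitted=7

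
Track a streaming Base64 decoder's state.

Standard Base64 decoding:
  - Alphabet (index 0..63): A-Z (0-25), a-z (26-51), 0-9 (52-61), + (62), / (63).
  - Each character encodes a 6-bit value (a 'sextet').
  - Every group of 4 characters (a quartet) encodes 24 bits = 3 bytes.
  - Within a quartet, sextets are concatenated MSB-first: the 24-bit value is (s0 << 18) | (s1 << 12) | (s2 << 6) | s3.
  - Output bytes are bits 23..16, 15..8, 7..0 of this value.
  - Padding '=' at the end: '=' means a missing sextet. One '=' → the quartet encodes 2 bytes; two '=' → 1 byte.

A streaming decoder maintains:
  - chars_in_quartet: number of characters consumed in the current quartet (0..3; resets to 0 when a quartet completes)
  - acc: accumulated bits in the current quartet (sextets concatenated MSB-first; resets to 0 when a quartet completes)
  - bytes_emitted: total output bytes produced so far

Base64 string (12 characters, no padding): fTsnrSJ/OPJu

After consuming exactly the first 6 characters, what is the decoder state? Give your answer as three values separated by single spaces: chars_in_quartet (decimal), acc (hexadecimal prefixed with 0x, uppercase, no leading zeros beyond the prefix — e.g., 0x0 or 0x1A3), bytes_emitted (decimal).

Answer: 2 0xAD2 3

Derivation:
After char 0 ('f'=31): chars_in_quartet=1 acc=0x1F bytes_emitted=0
After char 1 ('T'=19): chars_in_quartet=2 acc=0x7D3 bytes_emitted=0
After char 2 ('s'=44): chars_in_quartet=3 acc=0x1F4EC bytes_emitted=0
After char 3 ('n'=39): chars_in_quartet=4 acc=0x7D3B27 -> emit 7D 3B 27, reset; bytes_emitted=3
After char 4 ('r'=43): chars_in_quartet=1 acc=0x2B bytes_emitted=3
After char 5 ('S'=18): chars_in_quartet=2 acc=0xAD2 bytes_emitted=3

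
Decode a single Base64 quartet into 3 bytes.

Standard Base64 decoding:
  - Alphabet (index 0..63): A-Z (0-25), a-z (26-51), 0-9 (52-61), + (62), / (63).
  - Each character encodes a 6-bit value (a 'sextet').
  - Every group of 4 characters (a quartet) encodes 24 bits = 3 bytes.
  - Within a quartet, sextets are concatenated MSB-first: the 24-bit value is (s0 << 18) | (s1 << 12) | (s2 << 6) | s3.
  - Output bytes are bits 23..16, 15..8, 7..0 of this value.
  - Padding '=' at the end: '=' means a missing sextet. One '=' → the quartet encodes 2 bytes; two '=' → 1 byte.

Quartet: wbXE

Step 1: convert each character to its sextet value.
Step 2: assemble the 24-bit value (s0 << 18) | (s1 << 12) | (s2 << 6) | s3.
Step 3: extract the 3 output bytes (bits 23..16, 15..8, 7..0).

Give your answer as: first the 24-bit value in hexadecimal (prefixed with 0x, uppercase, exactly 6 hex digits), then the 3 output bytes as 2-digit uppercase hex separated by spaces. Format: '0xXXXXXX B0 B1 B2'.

Answer: 0xC1B5C4 C1 B5 C4

Derivation:
Sextets: w=48, b=27, X=23, E=4
24-bit: (48<<18) | (27<<12) | (23<<6) | 4
      = 0xC00000 | 0x01B000 | 0x0005C0 | 0x000004
      = 0xC1B5C4
Bytes: (v>>16)&0xFF=C1, (v>>8)&0xFF=B5, v&0xFF=C4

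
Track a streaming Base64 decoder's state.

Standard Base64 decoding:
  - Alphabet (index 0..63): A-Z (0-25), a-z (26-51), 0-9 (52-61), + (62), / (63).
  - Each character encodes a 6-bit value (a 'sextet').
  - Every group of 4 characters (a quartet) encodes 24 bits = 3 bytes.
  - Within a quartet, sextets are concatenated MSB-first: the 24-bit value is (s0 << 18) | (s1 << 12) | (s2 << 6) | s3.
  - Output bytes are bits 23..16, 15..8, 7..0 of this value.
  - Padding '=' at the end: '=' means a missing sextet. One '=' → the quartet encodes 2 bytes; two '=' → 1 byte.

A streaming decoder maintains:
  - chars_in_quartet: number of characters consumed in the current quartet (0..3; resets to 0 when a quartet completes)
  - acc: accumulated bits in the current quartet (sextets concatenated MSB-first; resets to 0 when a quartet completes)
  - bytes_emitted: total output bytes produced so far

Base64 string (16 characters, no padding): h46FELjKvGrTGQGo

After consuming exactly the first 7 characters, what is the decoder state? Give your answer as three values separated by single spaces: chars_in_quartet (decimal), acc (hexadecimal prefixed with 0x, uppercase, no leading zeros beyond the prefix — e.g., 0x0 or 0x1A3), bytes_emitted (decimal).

After char 0 ('h'=33): chars_in_quartet=1 acc=0x21 bytes_emitted=0
After char 1 ('4'=56): chars_in_quartet=2 acc=0x878 bytes_emitted=0
After char 2 ('6'=58): chars_in_quartet=3 acc=0x21E3A bytes_emitted=0
After char 3 ('F'=5): chars_in_quartet=4 acc=0x878E85 -> emit 87 8E 85, reset; bytes_emitted=3
After char 4 ('E'=4): chars_in_quartet=1 acc=0x4 bytes_emitted=3
After char 5 ('L'=11): chars_in_quartet=2 acc=0x10B bytes_emitted=3
After char 6 ('j'=35): chars_in_quartet=3 acc=0x42E3 bytes_emitted=3

Answer: 3 0x42E3 3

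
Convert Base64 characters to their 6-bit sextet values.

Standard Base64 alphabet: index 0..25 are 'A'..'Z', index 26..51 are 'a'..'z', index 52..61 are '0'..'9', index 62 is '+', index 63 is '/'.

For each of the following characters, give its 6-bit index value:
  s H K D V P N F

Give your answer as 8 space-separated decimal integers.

's': a..z range, 26 + ord('s') − ord('a') = 44
'H': A..Z range, ord('H') − ord('A') = 7
'K': A..Z range, ord('K') − ord('A') = 10
'D': A..Z range, ord('D') − ord('A') = 3
'V': A..Z range, ord('V') − ord('A') = 21
'P': A..Z range, ord('P') − ord('A') = 15
'N': A..Z range, ord('N') − ord('A') = 13
'F': A..Z range, ord('F') − ord('A') = 5

Answer: 44 7 10 3 21 15 13 5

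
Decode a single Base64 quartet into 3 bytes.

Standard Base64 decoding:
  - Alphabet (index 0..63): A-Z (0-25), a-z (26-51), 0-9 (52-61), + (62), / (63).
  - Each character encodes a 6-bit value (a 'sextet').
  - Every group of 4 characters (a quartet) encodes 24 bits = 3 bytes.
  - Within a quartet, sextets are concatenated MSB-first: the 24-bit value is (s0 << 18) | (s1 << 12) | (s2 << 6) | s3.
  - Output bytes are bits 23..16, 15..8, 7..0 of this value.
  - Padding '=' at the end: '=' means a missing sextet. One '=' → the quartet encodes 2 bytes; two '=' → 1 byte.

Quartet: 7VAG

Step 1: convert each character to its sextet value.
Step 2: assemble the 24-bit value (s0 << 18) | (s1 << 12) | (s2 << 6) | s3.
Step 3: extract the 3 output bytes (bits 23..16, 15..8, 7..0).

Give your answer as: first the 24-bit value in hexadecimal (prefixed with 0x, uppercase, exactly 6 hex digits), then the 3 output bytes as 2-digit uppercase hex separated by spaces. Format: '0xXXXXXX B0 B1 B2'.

Sextets: 7=59, V=21, A=0, G=6
24-bit: (59<<18) | (21<<12) | (0<<6) | 6
      = 0xEC0000 | 0x015000 | 0x000000 | 0x000006
      = 0xED5006
Bytes: (v>>16)&0xFF=ED, (v>>8)&0xFF=50, v&0xFF=06

Answer: 0xED5006 ED 50 06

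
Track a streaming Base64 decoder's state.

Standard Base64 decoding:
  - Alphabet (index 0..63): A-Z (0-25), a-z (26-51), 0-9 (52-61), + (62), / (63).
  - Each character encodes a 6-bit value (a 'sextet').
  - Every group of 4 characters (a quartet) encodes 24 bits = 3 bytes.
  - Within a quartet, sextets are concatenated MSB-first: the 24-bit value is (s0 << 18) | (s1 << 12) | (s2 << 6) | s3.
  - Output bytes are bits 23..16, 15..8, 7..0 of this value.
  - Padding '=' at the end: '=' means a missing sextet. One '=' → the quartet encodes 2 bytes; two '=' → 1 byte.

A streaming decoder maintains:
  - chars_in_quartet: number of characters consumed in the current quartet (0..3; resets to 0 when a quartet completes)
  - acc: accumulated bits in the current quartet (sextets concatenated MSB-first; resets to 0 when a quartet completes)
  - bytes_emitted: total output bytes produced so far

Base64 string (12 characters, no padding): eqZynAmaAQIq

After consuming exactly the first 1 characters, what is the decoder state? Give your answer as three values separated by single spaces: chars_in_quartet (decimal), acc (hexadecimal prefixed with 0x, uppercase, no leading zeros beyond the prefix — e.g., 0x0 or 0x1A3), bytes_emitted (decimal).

Answer: 1 0x1E 0

Derivation:
After char 0 ('e'=30): chars_in_quartet=1 acc=0x1E bytes_emitted=0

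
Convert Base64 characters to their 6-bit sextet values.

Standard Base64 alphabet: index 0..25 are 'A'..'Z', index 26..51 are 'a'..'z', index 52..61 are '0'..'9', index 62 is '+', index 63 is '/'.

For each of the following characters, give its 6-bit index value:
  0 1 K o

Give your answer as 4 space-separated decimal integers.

'0': 0..9 range, 52 + ord('0') − ord('0') = 52
'1': 0..9 range, 52 + ord('1') − ord('0') = 53
'K': A..Z range, ord('K') − ord('A') = 10
'o': a..z range, 26 + ord('o') − ord('a') = 40

Answer: 52 53 10 40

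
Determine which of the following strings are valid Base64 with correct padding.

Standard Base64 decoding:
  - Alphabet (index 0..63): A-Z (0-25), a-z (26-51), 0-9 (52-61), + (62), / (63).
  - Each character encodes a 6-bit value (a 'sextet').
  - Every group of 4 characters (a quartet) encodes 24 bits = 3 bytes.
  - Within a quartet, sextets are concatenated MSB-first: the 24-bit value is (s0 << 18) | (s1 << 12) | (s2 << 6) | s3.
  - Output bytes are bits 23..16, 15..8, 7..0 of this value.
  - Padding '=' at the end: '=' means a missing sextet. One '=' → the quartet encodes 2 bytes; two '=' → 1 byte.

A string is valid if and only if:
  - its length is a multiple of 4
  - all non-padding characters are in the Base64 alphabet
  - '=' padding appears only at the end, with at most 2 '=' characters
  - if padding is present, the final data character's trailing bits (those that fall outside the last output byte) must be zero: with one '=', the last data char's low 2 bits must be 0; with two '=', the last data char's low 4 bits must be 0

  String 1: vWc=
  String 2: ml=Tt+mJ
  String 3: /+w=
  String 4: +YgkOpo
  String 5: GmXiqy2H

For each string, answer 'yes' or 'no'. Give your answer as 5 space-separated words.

Answer: yes no yes no yes

Derivation:
String 1: 'vWc=' → valid
String 2: 'ml=Tt+mJ' → invalid (bad char(s): ['=']; '=' in middle)
String 3: '/+w=' → valid
String 4: '+YgkOpo' → invalid (len=7 not mult of 4)
String 5: 'GmXiqy2H' → valid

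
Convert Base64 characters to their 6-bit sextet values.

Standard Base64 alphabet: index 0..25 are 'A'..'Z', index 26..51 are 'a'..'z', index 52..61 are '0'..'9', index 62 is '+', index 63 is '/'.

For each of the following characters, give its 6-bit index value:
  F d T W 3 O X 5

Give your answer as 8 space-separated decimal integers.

Answer: 5 29 19 22 55 14 23 57

Derivation:
'F': A..Z range, ord('F') − ord('A') = 5
'd': a..z range, 26 + ord('d') − ord('a') = 29
'T': A..Z range, ord('T') − ord('A') = 19
'W': A..Z range, ord('W') − ord('A') = 22
'3': 0..9 range, 52 + ord('3') − ord('0') = 55
'O': A..Z range, ord('O') − ord('A') = 14
'X': A..Z range, ord('X') − ord('A') = 23
'5': 0..9 range, 52 + ord('5') − ord('0') = 57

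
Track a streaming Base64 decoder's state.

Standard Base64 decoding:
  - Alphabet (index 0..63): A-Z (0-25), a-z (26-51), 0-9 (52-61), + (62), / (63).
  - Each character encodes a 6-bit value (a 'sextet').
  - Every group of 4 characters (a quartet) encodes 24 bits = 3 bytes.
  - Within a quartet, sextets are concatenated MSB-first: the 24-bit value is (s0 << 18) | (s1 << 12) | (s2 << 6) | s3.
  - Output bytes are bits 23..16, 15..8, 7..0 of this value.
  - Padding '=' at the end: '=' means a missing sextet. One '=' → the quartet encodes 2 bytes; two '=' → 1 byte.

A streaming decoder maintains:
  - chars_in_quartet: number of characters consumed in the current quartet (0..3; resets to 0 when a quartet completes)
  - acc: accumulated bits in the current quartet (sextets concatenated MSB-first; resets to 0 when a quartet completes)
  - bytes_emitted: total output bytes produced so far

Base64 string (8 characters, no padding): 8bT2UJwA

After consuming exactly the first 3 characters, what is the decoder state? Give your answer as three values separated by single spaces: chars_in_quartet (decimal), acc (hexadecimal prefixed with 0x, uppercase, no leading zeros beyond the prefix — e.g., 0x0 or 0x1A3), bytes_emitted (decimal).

Answer: 3 0x3C6D3 0

Derivation:
After char 0 ('8'=60): chars_in_quartet=1 acc=0x3C bytes_emitted=0
After char 1 ('b'=27): chars_in_quartet=2 acc=0xF1B bytes_emitted=0
After char 2 ('T'=19): chars_in_quartet=3 acc=0x3C6D3 bytes_emitted=0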